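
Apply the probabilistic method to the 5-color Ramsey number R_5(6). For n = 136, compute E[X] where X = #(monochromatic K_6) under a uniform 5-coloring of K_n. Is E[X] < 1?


E[X] = C(136, 6) · 5^{1 − 15} = 7858539612 · 5^{−14} = 7858539612/6103515625.
As a reduced fraction: E[X] = 7858539612/6103515625 ≈ 1.2875431.
Is E[X] < 1? NO.
Since E[X] ≥ 1, the first-moment bound is inconclusive at n = 136; it does NOT by itself certify R_5(6) > 136.

E[X] = 7858539612/6103515625 ≈ 1.2875431; E[X] ≥ 1; first-moment method inconclusive here.


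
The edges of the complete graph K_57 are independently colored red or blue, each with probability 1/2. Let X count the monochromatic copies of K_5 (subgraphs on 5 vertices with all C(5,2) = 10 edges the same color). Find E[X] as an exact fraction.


Let X = Σ_S X_S over the C(57, 5) = 4187106 subsets S of size 5, where X_S = 1 if the K_5 on S is monochromatic.
For a fixed S, the K_5 on S has C(5, 2) = 10 edges. P[all 10 edges red] = (1/2)^10, and likewise for blue, so P[monochromatic] = 2·(1/2)^10 = 2^{1 − 10} = 1/512.
Summing: E[X] = C(57, 5) · 2^{1 − 10} = 4187106 · 1/512 = 2093553/256.
Numerically: E[X] ≈ 8177.941.

E[X] = C(57,5)·2^(1−C(5,2)) = 2093553/256 ≈ 8177.941.


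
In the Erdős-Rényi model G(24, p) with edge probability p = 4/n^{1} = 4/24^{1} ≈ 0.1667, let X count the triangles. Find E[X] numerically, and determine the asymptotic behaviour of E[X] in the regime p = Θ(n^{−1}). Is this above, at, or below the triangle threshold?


Number of potential triangles: C(24, 3) = 2024.
Each occurs with probability p³ ≈ (0.1667)³ ≈ 4.629630e-03.
By linearity: E[X] = C(24, 3)·p³ ≈ 2024 · 4.629630e-03 ≈ 9.3704.
Here α = 1, so p = 4/n is exactly at the triangle threshold p ~ 1/n. Asymptotically E[X] → c³/6 = 4³/6 = 32/3 ≈ 10.6667, a bounded constant. In this regime the triangle count is asymptotically Poisson(c³/6).

E[X] ≈ 9.3704; in regime p = Θ(1/n^{1}) E[X] stays bounded (at the triangle threshold p ~ 1/n).


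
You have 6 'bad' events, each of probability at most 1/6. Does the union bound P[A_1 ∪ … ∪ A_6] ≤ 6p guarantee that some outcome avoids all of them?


Union bound: P[∪_{i=1}^{6} A_i] ≤ Σ_i P[A_i] ≤ 6·p = 6·(1/6) = 1.
Numerically: 1 ≈ 1.00000.
Is 1 < 1? NO.
Since the bound 1 is ≥ 1, the union bound is uninformative here; it does NOT by itself certify existence.

6·p = 1 ≈ 1.00000; existence NOT certified by the union bound.


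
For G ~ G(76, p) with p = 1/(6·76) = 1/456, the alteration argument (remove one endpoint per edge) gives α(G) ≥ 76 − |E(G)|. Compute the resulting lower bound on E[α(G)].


E[|E(G)|] = C(76, 2)·p = 2850 · (1/456) = 25/4.
E[α(G)] ≥ n − E[|E(G)|] = 76 − 25/4 = 279/4.
Numerically: ≈ 69.750000.
(This is only a lower bound; the true E[α(G)] may be larger.)

E[α(G)] ≥ 279/4 ≈ 69.750000.


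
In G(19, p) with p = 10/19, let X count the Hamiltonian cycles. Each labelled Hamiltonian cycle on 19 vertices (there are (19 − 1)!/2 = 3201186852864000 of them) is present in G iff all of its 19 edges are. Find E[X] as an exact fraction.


K_19 has (19 − 1)!/2 = 3201186852864000 labelled Hamiltonian cycles.
For each such Hamiltonian cycle H, let X_H = 1 if all 19 edges of H are present in G. Then P[X_H = 1] = p^{19} = (10/19)^{19} = 10000000000000000000/1978419655660313589123979.
By linearity of expectation: E[X] = Σ_H E[X_H] = 3201186852864000 · p^{19} = 3201186852864000 · 10000000000000000000/1978419655660313589123979 = 32011868528640000000000000000000000/1978419655660313589123979.
Numerically: E[X] ≈ 1.61805e+10.

E[X] = 3201186852864000 · (10/19)^{19} = 32011868528640000000000000000000000/1978419655660313589123979 ≈ 1.61805e+10.


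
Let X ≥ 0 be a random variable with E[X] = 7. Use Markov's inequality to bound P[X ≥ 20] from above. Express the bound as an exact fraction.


μ = E[X] = 7, a = 20.
Markov: P[X ≥ 20] ≤ μ/a = (7)/20 = 7/20.
Numerically: ≈ 0.35000.
(Since a = 20 > μ = 7.00000, the bound 7/20 is < 1 and informative.)

P[X ≥ 20] ≤ 7/20 ≈ 0.35000.


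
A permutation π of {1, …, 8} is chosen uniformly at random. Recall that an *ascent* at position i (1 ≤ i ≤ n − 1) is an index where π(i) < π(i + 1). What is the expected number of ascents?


Write X = Σ X_I over i = 1, …, 7, with X_I the indicator of one ascent.
There are 7 indicators.
For each fixed i, the pair (π(i), π(i+1)) is a uniformly random ordered pair of distinct values from {1, …, 8}; by symmetry P[π(i) < π(i+1)] = 1/2.
By linearity: E[X] = 7 · (1/2) = (8 − 1) · (1/2) = 7/2 ≈ 3.500000.

E[X] = 7/2 = 3.500000.


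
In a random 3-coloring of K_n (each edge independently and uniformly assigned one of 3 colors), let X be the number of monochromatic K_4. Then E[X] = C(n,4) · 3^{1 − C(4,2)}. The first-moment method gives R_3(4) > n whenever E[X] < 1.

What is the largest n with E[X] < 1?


We need C(n, 4) · 3^{1 − 6} < 1, i.e. C(n, 4) < 3^{6 − 1} = 243.
Check values of n near the boundary:
  n = 5: C(5, 4) = 5; 5 < 243? YES
  n = 6: C(6, 4) = 15; 15 < 243? YES
  n = 7: C(7, 4) = 35; 35 < 243? YES
  n = 8: C(8, 4) = 70; 70 < 243? YES
  n = 9: C(9, 4) = 126; 126 < 243? YES
  n = 10: C(10, 4) = 210; 210 < 243? YES
  n = 11: C(11, 4) = 330; 330 < 243? NO
  n = 12: C(12, 4) = 495; 495 < 243? NO
  n = 13: C(13, 4) = 715; 715 < 243? NO
The largest n with C(n, 4) < 243 is n = 10 (where E[X] = 70/81 ≈ 0.8641975). Hence R_3(4) > 10, i.e. R_3(4) ≥ 11.

Largest n = 10; hence R_3(4) > 10.


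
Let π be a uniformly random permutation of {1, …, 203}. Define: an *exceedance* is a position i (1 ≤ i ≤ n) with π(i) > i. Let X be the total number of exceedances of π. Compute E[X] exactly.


Write X = Σ_{i=1}^{203} X_i, where X_i = 1_{π(i) > i}.
For each fixed i, π(i) is uniform over {1, …, 203} (marginal of a uniform permutation), so P[π(i) > i] = (n − i)/n. Summing: Σ_{i=1}^{203} (n − i)/n = (0 + 1 + … + 202)/203 = 203(203 − 1)/(2·203) = (203 − 1)/2.
Hence E[X] = Σ_{i=1}^{203} (203 − i)/203 = 101 ≈ 101.000.

E[X] = 101 = 101.000.


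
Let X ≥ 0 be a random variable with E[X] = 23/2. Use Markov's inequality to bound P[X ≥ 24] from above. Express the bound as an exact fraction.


μ = E[X] = 23/2, a = 24.
Markov: P[X ≥ 24] ≤ μ/a = (23/2)/24 = 23/48.
Numerically: ≈ 0.479.
(Since a = 24 > μ = 11.500, the bound 23/48 is < 1 and informative.)

P[X ≥ 24] ≤ 23/48 ≈ 0.479.


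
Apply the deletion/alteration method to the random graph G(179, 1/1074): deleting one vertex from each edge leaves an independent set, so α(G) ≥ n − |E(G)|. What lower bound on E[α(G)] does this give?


E[|E(G)|] = C(179, 2)·p = 15931 · (1/1074) = 89/6.
E[α(G)] ≥ n − E[|E(G)|] = 179 − 89/6 = 985/6.
Numerically: ≈ 164.1667.
(This is only a lower bound; the true E[α(G)] may be larger.)

E[α(G)] ≥ 985/6 ≈ 164.1667.


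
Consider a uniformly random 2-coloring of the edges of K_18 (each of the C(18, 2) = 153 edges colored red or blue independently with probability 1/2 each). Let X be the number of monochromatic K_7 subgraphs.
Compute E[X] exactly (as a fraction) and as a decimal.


Let X = Σ_S X_S over the C(18, 7) = 31824 subsets S of size 7, where X_S = 1 if the K_7 on S is monochromatic.
For a fixed S, the K_7 on S has C(7, 2) = 21 edges. P[all 21 edges red] = (1/2)^21, and likewise for blue, so P[monochromatic] = 2·(1/2)^21 = 2^{1 − 21} = 1/1048576.
By linearity of expectation: E[X] = C(18, 7) · 2^{1 − 21} = 31824 · 1/1048576 = 1989/65536.
Numerically: E[X] ≈ 0.03035.

E[X] = C(18,7)·2^(1−C(7,2)) = 1989/65536 ≈ 0.03035.


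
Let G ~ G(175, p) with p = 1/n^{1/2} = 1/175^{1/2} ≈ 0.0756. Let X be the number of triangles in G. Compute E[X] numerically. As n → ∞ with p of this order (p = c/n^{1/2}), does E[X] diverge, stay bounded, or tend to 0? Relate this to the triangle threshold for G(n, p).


Number of potential triangles: C(175, 3) = 877975.
Each occurs with probability p³ ≈ (0.0756)³ ≈ 4.31959e-04.
By linearity: E[X] = C(175, 3)·p³ ≈ 877975 · 4.31959e-04 ≈ 379.250.
Since α = 1/2 < 1, p = c/n^{1/2} ≫ 1/n is above the triangle threshold p ~ 1/n. Asymptotically E[X] ~ (c³/6)·n^{3(1−α)} = (1³/6)·n^{1.5} → ∞; triangles are abundant w.h.p.

E[X] ≈ 379.250; in regime p = Θ(1/n^{1/2}) E[X] diverges (above the triangle threshold p ~ 1/n).


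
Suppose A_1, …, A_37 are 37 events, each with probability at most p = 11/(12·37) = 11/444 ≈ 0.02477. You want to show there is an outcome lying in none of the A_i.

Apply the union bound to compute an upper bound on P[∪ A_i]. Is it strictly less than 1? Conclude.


Union bound: P[∪_{i=1}^{37} A_i] ≤ Σ_i P[A_i] ≤ 37·p = 37·(11/444) = 11/12.
Numerically: 11/12 ≈ 0.91667.
Is 11/12 < 1? YES.
Since P[∪ A_i] ≤ 11/12 < 1, the complement has P[∩ A_i^c] ≥ 1 − 11/12 = 1/12 > 0, so some outcome avoids every A_i.

37·p = 11/12 ≈ 0.91667; existence CERTIFIED by the union bound.


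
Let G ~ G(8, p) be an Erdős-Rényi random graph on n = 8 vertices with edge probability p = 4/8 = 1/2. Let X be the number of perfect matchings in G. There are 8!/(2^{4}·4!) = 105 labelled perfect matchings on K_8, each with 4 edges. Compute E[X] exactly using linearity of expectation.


K_8 has 8!/(2^{4}·4!) = 105 labelled perfect matchings.
For each such perfect matching H, let X_H = 1 if all 4 edges of H are present in G. Then P[X_H = 1] = p^{4} = (1/2)^{4} = 1/16.
By linearity of expectation: E[X] = Σ_H E[X_H] = 105 · p^{4} = 105 · 1/16 = 105/16.
Numerically: E[X] ≈ 6.562.

E[X] = 105 · (1/2)^{4} = 105/16 ≈ 6.562.


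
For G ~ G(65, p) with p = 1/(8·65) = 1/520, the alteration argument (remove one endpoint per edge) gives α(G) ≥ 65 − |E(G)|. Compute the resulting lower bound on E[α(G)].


E[|E(G)|] = C(65, 2)·p = 2080 · (1/520) = 4.
E[α(G)] ≥ n − E[|E(G)|] = 65 − 4 = 61.
Numerically: ≈ 61.0000.
(This is only a lower bound; the true E[α(G)] may be larger.)

E[α(G)] ≥ 61 ≈ 61.0000.


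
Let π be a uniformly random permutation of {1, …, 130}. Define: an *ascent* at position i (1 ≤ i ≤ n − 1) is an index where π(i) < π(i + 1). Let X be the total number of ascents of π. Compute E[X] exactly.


Write X = Σ X_I over i = 1, …, 129, with X_I the indicator of one ascent.
There are 129 indicators.
For each fixed i, the pair (π(i), π(i+1)) is a uniformly random ordered pair of distinct values from {1, …, 130}; by symmetry P[π(i) < π(i+1)] = 1/2.
By linearity: E[X] = 129 · (1/2) = (130 − 1) · (1/2) = 129/2 ≈ 64.50000.

E[X] = 129/2 = 64.50000.


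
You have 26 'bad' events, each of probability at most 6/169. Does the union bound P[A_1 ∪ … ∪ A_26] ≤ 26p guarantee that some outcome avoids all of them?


Union bound: P[∪_{i=1}^{26} A_i] ≤ Σ_i P[A_i] ≤ 26·p = 26·(6/169) = 12/13.
Numerically: 12/13 ≈ 0.9231.
Is 12/13 < 1? YES.
Since P[∪ A_i] ≤ 12/13 < 1, the complement has P[∩ A_i^c] ≥ 1 − 12/13 = 1/13 > 0, so some outcome avoids every A_i.

26·p = 12/13 ≈ 0.9231; existence CERTIFIED by the union bound.


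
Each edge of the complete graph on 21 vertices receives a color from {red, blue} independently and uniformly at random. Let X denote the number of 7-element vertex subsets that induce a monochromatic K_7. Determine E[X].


Let X = Σ_S X_S over the C(21, 7) = 116280 subsets S of size 7, where X_S = 1 if the K_7 on S is monochromatic.
For a fixed S, the K_7 on S has C(7, 2) = 21 edges. P[all 21 edges red] = (1/2)^21, and likewise for blue, so P[monochromatic] = 2·(1/2)^21 = 2^{1 − 21} = 1/1048576.
By linearity of expectation: E[X] = C(21, 7) · 2^{1 − 21} = 116280 · 1/1048576 = 14535/131072.
Numerically: E[X] ≈ 0.1109.

E[X] = C(21,7)·2^(1−C(7,2)) = 14535/131072 ≈ 0.1109.


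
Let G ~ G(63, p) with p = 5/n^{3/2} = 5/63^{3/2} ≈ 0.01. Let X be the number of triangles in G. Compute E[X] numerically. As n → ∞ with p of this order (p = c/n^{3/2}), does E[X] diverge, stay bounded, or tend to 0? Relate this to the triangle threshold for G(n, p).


Number of potential triangles: C(63, 3) = 39711.
Each occurs with probability p³ ≈ (0.01)³ ≈ 9.99718e-07.
By linearity: E[X] = C(63, 3)·p³ ≈ 39711 · 9.99718e-07 ≈ 0.040.
Since α = 3/2 > 1, p = c/n^{3/2} = o(1/n) is below the triangle threshold p ~ 1/n. Asymptotically E[X] ~ (c³/6)·n^{3(1−α)} = (5³/6)·n^{-1.5} → 0, so by Markov's inequality G has no triangles w.h.p.

E[X] ≈ 0.040; in regime p = Θ(1/n^{3/2}) E[X] tends to 0 (below the triangle threshold p ~ 1/n).


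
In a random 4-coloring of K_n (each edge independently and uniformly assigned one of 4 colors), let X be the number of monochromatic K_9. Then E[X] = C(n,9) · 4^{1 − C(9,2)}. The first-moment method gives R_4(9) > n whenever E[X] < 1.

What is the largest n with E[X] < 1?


We need C(n, 9) · 4^{1 − 36} < 1, i.e. C(n, 9) < 4^{36 − 1} = 1180591620717411303424.
Check values of n near the boundary:
  n = 909: C(909, 9) = 1122169012923711463931; 1122169012923711463931 < 1180591620717411303424? YES
  n = 910: C(910, 9) = 1133378248346922788210; 1133378248346922788210 < 1180591620717411303424? YES
  n = 911: C(911, 9) = 1144686900492291197405; 1144686900492291197405 < 1180591620717411303424? YES
  n = 912: C(912, 9) = 1156095740032081475120; 1156095740032081475120 < 1180591620717411303424? YES
  n = 913: C(913, 9) = 1167605542753639808390; 1167605542753639808390 < 1180591620717411303424? YES
  n = 914: C(914, 9) = 1179217089587653905932; 1179217089587653905932 < 1180591620717411303424? YES
  n = 915: C(915, 9) = 1190931166636537885130; 1190931166636537885130 < 1180591620717411303424? NO
  n = 916: C(916, 9) = 1202748565202942340440; 1202748565202942340440 < 1180591620717411303424? NO
  n = 917: C(917, 9) = 1214670081818390006810; 1214670081818390006810 < 1180591620717411303424? NO
The largest n with C(n, 9) < 1180591620717411303424 is n = 914 (where E[X] = 294804272396913476483/295147905179352825856 ≈ 0.99884). Hence R_4(9) > 914, i.e. R_4(9) ≥ 915.

Largest n = 914; hence R_4(9) > 914.


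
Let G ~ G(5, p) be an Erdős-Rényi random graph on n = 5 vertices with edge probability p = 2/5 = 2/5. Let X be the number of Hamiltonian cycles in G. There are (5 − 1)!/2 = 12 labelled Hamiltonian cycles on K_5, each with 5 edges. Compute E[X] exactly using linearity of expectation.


K_5 has (5 − 1)!/2 = 12 labelled Hamiltonian cycles.
For each such Hamiltonian cycle H, let X_H = 1 if all 5 edges of H are present in G. Then P[X_H = 1] = p^{5} = (2/5)^{5} = 32/3125.
By linearity of expectation: E[X] = Σ_H E[X_H] = 12 · p^{5} = 12 · 32/3125 = 384/3125.
Numerically: E[X] ≈ 0.1229.

E[X] = 12 · (2/5)^{5} = 384/3125 ≈ 0.1229.


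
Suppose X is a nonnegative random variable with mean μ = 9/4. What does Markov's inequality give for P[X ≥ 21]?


μ = E[X] = 9/4, a = 21.
Markov: P[X ≥ 21] ≤ μ/a = (9/4)/21 = 3/28.
Numerically: ≈ 0.1071.
(Since a = 21 > μ = 2.2500, the bound 3/28 is < 1 and informative.)

P[X ≥ 21] ≤ 3/28 ≈ 0.1071.


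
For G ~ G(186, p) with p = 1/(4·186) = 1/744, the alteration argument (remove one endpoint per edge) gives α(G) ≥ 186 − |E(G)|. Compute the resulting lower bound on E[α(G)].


E[|E(G)|] = C(186, 2)·p = 17205 · (1/744) = 185/8.
E[α(G)] ≥ n − E[|E(G)|] = 186 − 185/8 = 1303/8.
Numerically: ≈ 162.875000.
(This is only a lower bound; the true E[α(G)] may be larger.)

E[α(G)] ≥ 1303/8 ≈ 162.875000.


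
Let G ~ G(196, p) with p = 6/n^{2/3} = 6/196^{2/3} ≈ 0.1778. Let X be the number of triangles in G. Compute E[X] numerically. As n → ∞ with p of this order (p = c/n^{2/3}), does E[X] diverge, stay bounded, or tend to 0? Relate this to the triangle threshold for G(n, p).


Number of potential triangles: C(196, 3) = 1235780.
Each occurs with probability p³ ≈ (0.1778)³ ≈ 5.622657e-03.
By linearity: E[X] = C(196, 3)·p³ ≈ 1235780 · 5.622657e-03 ≈ 6948.3673.
Since α = 2/3 < 1, p = c/n^{2/3} ≫ 1/n is above the triangle threshold p ~ 1/n. Asymptotically E[X] ~ (c³/6)·n^{3(1−α)} = (6³/6)·n^{1} → ∞; triangles are abundant w.h.p.

E[X] ≈ 6948.3673; in regime p = Θ(1/n^{2/3}) E[X] diverges (above the triangle threshold p ~ 1/n).


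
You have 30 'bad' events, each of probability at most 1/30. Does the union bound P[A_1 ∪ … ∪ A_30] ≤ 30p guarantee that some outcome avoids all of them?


Union bound: P[∪_{i=1}^{30} A_i] ≤ Σ_i P[A_i] ≤ 30·p = 30·(1/30) = 1.
Numerically: 1 ≈ 1.0000.
Is 1 < 1? NO.
Since the bound 1 is ≥ 1, the union bound is uninformative here; it does NOT by itself certify existence.

30·p = 1 ≈ 1.0000; existence NOT certified by the union bound.


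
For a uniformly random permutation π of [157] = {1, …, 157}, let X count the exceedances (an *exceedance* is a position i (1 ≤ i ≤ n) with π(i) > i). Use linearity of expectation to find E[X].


Write X = Σ_{i=1}^{157} X_i, where X_i = 1_{π(i) > i}.
For each fixed i, π(i) is uniform over {1, …, 157} (marginal of a uniform permutation), so P[π(i) > i] = (n − i)/n. Summing: Σ_{i=1}^{157} (n − i)/n = (0 + 1 + … + 156)/157 = 157(157 − 1)/(2·157) = (157 − 1)/2.
Hence E[X] = Σ_{i=1}^{157} (157 − i)/157 = 78 ≈ 78.0000.

E[X] = 78 = 78.0000.


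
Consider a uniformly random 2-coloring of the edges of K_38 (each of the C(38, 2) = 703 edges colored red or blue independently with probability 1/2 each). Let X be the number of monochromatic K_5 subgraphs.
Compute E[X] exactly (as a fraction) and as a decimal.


Let X = Σ_S X_S over the C(38, 5) = 501942 subsets S of size 5, where X_S = 1 if the K_5 on S is monochromatic.
For a fixed S, the K_5 on S has C(5, 2) = 10 edges. P[all 10 edges red] = (1/2)^10, and likewise for blue, so P[monochromatic] = 2·(1/2)^10 = 2^{1 − 10} = 1/512.
By linearity of expectation: E[X] = C(38, 5) · 2^{1 − 10} = 501942 · 1/512 = 250971/256.
Numerically: E[X] ≈ 980.35547.

E[X] = C(38,5)·2^(1−C(5,2)) = 250971/256 ≈ 980.35547.


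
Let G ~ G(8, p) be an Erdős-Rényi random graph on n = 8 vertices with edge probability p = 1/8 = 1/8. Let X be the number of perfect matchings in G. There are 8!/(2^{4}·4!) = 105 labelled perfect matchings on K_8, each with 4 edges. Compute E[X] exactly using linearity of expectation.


K_8 has 8!/(2^{4}·4!) = 105 labelled perfect matchings.
For each such perfect matching H, let X_H = 1 if all 4 edges of H are present in G. Then P[X_H = 1] = p^{4} = (1/8)^{4} = 1/4096.
By linearity: E[X] = Σ_H E[X_H] = 105 · p^{4} = 105 · 1/4096 = 105/4096.
Numerically: E[X] ≈ 0.0256.

E[X] = 105 · (1/8)^{4} = 105/4096 ≈ 0.0256.


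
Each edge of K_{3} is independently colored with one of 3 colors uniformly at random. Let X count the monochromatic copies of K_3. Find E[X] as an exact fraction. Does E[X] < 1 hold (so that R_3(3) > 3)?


E[X] = C(3, 3) · 3^{1 − 3} = 1 · 3^{−2} = 1/9.
As a reduced fraction: E[X] = 1/9 ≈ 0.1111111.
Is E[X] < 1? YES.
Since E[X] < 1, there exists a 3-coloring of K_{3} with no monochromatic K_3; hence R_3(3) > 3.

E[X] = 1/9 ≈ 0.1111111; E[X] < 1, so R_3(3) > 3.


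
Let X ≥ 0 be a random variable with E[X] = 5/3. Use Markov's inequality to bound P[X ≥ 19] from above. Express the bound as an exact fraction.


μ = E[X] = 5/3, a = 19.
Markov: P[X ≥ 19] ≤ μ/a = (5/3)/19 = 5/57.
Numerically: ≈ 0.08772.
(Since a = 19 > μ = 1.66667, the bound 5/57 is < 1 and informative.)

P[X ≥ 19] ≤ 5/57 ≈ 0.08772.


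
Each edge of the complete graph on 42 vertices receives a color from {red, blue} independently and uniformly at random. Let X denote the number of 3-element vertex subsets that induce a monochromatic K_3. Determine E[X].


Let X = Σ_S X_S over the C(42, 3) = 11480 subsets S of size 3, where X_S = 1 if the K_3 on S is monochromatic.
For a fixed S, the K_3 on S has C(3, 2) = 3 edges. P[all 3 edges red] = (1/2)^3, and likewise for blue, so P[monochromatic] = 2·(1/2)^3 = 2^{1 − 3} = 1/4.
Summing: E[X] = C(42, 3) · 2^{1 − 3} = 11480 · 1/4 = 2870.
Numerically: E[X] ≈ 2870.0000.

E[X] = C(42,3)·2^(1−C(3,2)) = 2870 ≈ 2870.0000.


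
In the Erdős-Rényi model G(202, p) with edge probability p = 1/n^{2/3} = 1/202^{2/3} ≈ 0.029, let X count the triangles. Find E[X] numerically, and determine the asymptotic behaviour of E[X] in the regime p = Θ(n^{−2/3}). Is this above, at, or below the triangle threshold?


Number of potential triangles: C(202, 3) = 1353400.
Each occurs with probability p³ ≈ (0.029)³ ≈ 2.45074e-05.
By linearity: E[X] = C(202, 3)·p³ ≈ 1353400 · 2.45074e-05 ≈ 33.168.
Since α = 2/3 < 1, p = c/n^{2/3} ≫ 1/n is above the triangle threshold p ~ 1/n. Asymptotically E[X] ~ (c³/6)·n^{3(1−α)} = (1³/6)·n^{1} → ∞; triangles are abundant w.h.p.

E[X] ≈ 33.168; in regime p = Θ(1/n^{2/3}) E[X] diverges (above the triangle threshold p ~ 1/n).


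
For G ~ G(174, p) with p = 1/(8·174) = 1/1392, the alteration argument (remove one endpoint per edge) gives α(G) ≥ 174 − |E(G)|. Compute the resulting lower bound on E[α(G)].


E[|E(G)|] = C(174, 2)·p = 15051 · (1/1392) = 173/16.
E[α(G)] ≥ n − E[|E(G)|] = 174 − 173/16 = 2611/16.
Numerically: ≈ 163.1875.
(This is only a lower bound; the true E[α(G)] may be larger.)

E[α(G)] ≥ 2611/16 ≈ 163.1875.


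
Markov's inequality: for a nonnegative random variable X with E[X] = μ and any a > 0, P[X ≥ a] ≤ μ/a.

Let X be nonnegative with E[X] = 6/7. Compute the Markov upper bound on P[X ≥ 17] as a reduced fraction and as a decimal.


μ = E[X] = 6/7, a = 17.
Markov: P[X ≥ 17] ≤ μ/a = (6/7)/17 = 6/119.
Numerically: ≈ 0.05042.
(Since a = 17 > μ = 0.85714, the bound 6/119 is < 1 and informative.)

P[X ≥ 17] ≤ 6/119 ≈ 0.05042.


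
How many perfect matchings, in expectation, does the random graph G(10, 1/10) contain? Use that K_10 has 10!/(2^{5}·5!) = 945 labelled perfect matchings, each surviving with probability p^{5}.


K_10 has 10!/(2^{5}·5!) = 945 labelled perfect matchings.
For each such perfect matching H, let X_H = 1 if all 5 edges of H are present in G. Then P[X_H = 1] = p^{5} = (1/10)^{5} = 1/100000.
Summing the indicators: E[X] = Σ_H E[X_H] = 945 · p^{5} = 945 · 1/100000 = 189/20000.
Numerically: E[X] ≈ 0.00945.

E[X] = 945 · (1/10)^{5} = 189/20000 ≈ 0.00945.


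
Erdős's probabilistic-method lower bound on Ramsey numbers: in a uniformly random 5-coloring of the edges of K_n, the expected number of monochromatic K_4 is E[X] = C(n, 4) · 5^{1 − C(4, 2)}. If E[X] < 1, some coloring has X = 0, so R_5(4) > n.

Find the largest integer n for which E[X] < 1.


We need C(n, 4) · 5^{1 − 6} < 1, i.e. C(n, 4) < 5^{6 − 1} = 3125.
Check values of n near the boundary:
  n = 16: C(16, 4) = 1820; 1820 < 3125? YES
  n = 17: C(17, 4) = 2380; 2380 < 3125? YES
  n = 18: C(18, 4) = 3060; 3060 < 3125? YES
  n = 19: C(19, 4) = 3876; 3876 < 3125? NO
  n = 20: C(20, 4) = 4845; 4845 < 3125? NO
The largest n with C(n, 4) < 3125 is n = 18 (where E[X] = 612/625 ≈ 0.979). Hence R_5(4) > 18, i.e. R_5(4) ≥ 19.

Largest n = 18; hence R_5(4) > 18.


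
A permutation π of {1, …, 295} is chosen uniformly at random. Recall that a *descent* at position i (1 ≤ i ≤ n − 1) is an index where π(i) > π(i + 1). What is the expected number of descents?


Write X = Σ X_I over i = 1, …, 294, with X_I the indicator of one descent.
There are 294 indicators.
For each fixed i, the pair (π(i), π(i+1)) is a uniformly random ordered pair of distinct values from {1, …, 295}; by symmetry P[π(i) > π(i+1)] = 1/2.
By linearity: E[X] = 294 · (1/2) = (295 − 1) · (1/2) = 147 ≈ 147.0000.

E[X] = 147 = 147.0000.


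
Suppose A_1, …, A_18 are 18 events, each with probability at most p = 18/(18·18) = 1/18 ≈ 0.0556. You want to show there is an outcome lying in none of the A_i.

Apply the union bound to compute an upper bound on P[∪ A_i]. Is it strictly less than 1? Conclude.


Union bound: P[∪_{i=1}^{18} A_i] ≤ Σ_i P[A_i] ≤ 18·p = 18·(1/18) = 1.
Numerically: 1 ≈ 1.0000.
Is 1 < 1? NO.
Since the bound 1 is ≥ 1, the union bound is uninformative here; it does NOT by itself certify existence.

18·p = 1 ≈ 1.0000; existence NOT certified by the union bound.


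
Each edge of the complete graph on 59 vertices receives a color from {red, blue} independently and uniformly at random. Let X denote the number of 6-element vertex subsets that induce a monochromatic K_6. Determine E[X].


Let X = Σ_S X_S over the C(59, 6) = 45057474 subsets S of size 6, where X_S = 1 if the K_6 on S is monochromatic.
For a fixed S, the K_6 on S has C(6, 2) = 15 edges. P[all 15 edges red] = (1/2)^15, and likewise for blue, so P[monochromatic] = 2·(1/2)^15 = 2^{1 − 15} = 1/16384.
By linearity: E[X] = C(59, 6) · 2^{1 − 15} = 45057474 · 1/16384 = 22528737/8192.
Numerically: E[X] ≈ 2750.0900.

E[X] = C(59,6)·2^(1−C(6,2)) = 22528737/8192 ≈ 2750.0900.


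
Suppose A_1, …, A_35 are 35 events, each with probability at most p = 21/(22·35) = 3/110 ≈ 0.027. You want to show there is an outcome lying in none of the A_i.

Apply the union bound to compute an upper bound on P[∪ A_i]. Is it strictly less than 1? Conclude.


Union bound: P[∪_{i=1}^{35} A_i] ≤ Σ_i P[A_i] ≤ 35·p = 35·(3/110) = 21/22.
Numerically: 21/22 ≈ 0.955.
Is 21/22 < 1? YES.
Since P[∪ A_i] ≤ 21/22 < 1, the complement has P[∩ A_i^c] ≥ 1 − 21/22 = 1/22 > 0, so some outcome avoids every A_i.

35·p = 21/22 ≈ 0.955; existence CERTIFIED by the union bound.


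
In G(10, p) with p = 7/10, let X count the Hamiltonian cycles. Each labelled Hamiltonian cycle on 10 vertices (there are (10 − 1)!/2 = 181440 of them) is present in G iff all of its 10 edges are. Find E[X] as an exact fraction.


K_10 has (10 − 1)!/2 = 181440 labelled Hamiltonian cycles.
For each such Hamiltonian cycle H, let X_H = 1 if all 10 edges of H are present in G. Then P[X_H = 1] = p^{10} = (7/10)^{10} = 282475249/10000000000.
By linearity of expectation: E[X] = Σ_H E[X_H] = 181440 · p^{10} = 181440 · 282475249/10000000000 = 160163466183/31250000.
Numerically: E[X] ≈ 5125.

E[X] = 181440 · (7/10)^{10} = 160163466183/31250000 ≈ 5125.


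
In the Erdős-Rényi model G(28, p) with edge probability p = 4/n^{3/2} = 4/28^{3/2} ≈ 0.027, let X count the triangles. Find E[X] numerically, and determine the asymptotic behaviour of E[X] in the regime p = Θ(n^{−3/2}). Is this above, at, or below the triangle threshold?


Number of potential triangles: C(28, 3) = 3276.
Each occurs with probability p³ ≈ (0.027)³ ≈ 1.96775e-05.
By linearity: E[X] = C(28, 3)·p³ ≈ 3276 · 1.96775e-05 ≈ 0.064.
Since α = 3/2 > 1, p = c/n^{3/2} = o(1/n) is below the triangle threshold p ~ 1/n. Asymptotically E[X] ~ (c³/6)·n^{3(1−α)} = (4³/6)·n^{-1.5} → 0, so by Markov's inequality G has no triangles w.h.p.

E[X] ≈ 0.064; in regime p = Θ(1/n^{3/2}) E[X] tends to 0 (below the triangle threshold p ~ 1/n).


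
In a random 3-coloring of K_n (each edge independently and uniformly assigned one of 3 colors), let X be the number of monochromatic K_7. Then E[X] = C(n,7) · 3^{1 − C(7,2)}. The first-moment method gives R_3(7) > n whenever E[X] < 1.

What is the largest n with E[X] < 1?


We need C(n, 7) · 3^{1 − 21} < 1, i.e. C(n, 7) < 3^{21 − 1} = 3486784401.
Check values of n near the boundary:
  n = 75: C(75, 7) = 1984829850; 1984829850 < 3486784401? YES
  n = 76: C(76, 7) = 2186189400; 2186189400 < 3486784401? YES
  n = 77: C(77, 7) = 2404808340; 2404808340 < 3486784401? YES
  n = 78: C(78, 7) = 2641902120; 2641902120 < 3486784401? YES
  n = 79: C(79, 7) = 2898753715; 2898753715 < 3486784401? YES
  n = 80: C(80, 7) = 3176716400; 3176716400 < 3486784401? YES
  n = 81: C(81, 7) = 3477216600; 3477216600 < 3486784401? YES
  n = 82: C(82, 7) = 3801756816; 3801756816 < 3486784401? NO
  n = 83: C(83, 7) = 4151918628; 4151918628 < 3486784401? NO
The largest n with C(n, 7) < 3486784401 is n = 81 (where E[X] = 42928600/43046721 ≈ 0.9973). Hence R_3(7) > 81, i.e. R_3(7) ≥ 82.

Largest n = 81; hence R_3(7) > 81.


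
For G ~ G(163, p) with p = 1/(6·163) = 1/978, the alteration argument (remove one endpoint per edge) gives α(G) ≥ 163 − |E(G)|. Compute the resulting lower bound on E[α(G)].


E[|E(G)|] = C(163, 2)·p = 13203 · (1/978) = 27/2.
E[α(G)] ≥ n − E[|E(G)|] = 163 − 27/2 = 299/2.
Numerically: ≈ 149.500000.
(This is only a lower bound; the true E[α(G)] may be larger.)

E[α(G)] ≥ 299/2 ≈ 149.500000.


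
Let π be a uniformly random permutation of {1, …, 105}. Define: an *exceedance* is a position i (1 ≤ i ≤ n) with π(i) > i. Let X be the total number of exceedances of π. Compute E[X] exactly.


Write X = Σ_{i=1}^{105} X_i, where X_i = 1_{π(i) > i}.
For each fixed i, π(i) is uniform over {1, …, 105} (marginal of a uniform permutation), so P[π(i) > i] = (n − i)/n. Summing: Σ_{i=1}^{105} (n − i)/n = (0 + 1 + … + 104)/105 = 105(105 − 1)/(2·105) = (105 − 1)/2.
Hence E[X] = Σ_{i=1}^{105} (105 − i)/105 = 52 ≈ 52.00000.

E[X] = 52 = 52.00000.


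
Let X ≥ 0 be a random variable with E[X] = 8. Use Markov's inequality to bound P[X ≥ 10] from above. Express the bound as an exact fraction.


μ = E[X] = 8, a = 10.
Markov: P[X ≥ 10] ≤ μ/a = (8)/10 = 4/5.
Numerically: ≈ 0.8000.
(Since a = 10 > μ = 8.0000, the bound 4/5 is < 1 and informative.)

P[X ≥ 10] ≤ 4/5 ≈ 0.8000.


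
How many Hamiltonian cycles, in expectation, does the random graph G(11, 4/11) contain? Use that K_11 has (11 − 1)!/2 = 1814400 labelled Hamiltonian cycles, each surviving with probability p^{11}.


K_11 has (11 − 1)!/2 = 1814400 labelled Hamiltonian cycles.
For each such Hamiltonian cycle H, let X_H = 1 if all 11 edges of H are present in G. Then P[X_H = 1] = p^{11} = (4/11)^{11} = 4194304/285311670611.
By linearity of expectation: E[X] = Σ_H E[X_H] = 1814400 · p^{11} = 1814400 · 4194304/285311670611 = 7610145177600/285311670611.
Numerically: E[X] ≈ 26.7.

E[X] = 1814400 · (4/11)^{11} = 7610145177600/285311670611 ≈ 26.7.


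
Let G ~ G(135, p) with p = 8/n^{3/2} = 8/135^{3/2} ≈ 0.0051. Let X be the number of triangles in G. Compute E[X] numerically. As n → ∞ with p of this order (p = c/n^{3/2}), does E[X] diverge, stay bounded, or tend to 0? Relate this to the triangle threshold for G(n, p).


Number of potential triangles: C(135, 3) = 400995.
Each occurs with probability p³ ≈ (0.0051)³ ≈ 1.326686e-07.
By linearity: E[X] = C(135, 3)·p³ ≈ 400995 · 1.326686e-07 ≈ 0.0532.
Since α = 3/2 > 1, p = c/n^{3/2} = o(1/n) is below the triangle threshold p ~ 1/n. Asymptotically E[X] ~ (c³/6)·n^{3(1−α)} = (8³/6)·n^{-1.5} → 0, so by Markov's inequality G has no triangles w.h.p.

E[X] ≈ 0.0532; in regime p = Θ(1/n^{3/2}) E[X] tends to 0 (below the triangle threshold p ~ 1/n).


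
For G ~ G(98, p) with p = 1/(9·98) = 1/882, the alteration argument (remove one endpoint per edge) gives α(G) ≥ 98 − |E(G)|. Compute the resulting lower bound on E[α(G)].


E[|E(G)|] = C(98, 2)·p = 4753 · (1/882) = 97/18.
E[α(G)] ≥ n − E[|E(G)|] = 98 − 97/18 = 1667/18.
Numerically: ≈ 92.611111.
(This is only a lower bound; the true E[α(G)] may be larger.)

E[α(G)] ≥ 1667/18 ≈ 92.611111.


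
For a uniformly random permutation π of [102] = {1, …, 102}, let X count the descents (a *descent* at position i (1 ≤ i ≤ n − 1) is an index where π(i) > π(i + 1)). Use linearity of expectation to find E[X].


Write X = Σ X_I over i = 1, …, 101, with X_I the indicator of one descent.
There are 101 indicators.
For each fixed i, the pair (π(i), π(i+1)) is a uniformly random ordered pair of distinct values from {1, …, 102}; by symmetry P[π(i) > π(i+1)] = 1/2.
By linearity: E[X] = 101 · (1/2) = (102 − 1) · (1/2) = 101/2 ≈ 50.500.

E[X] = 101/2 = 50.500.


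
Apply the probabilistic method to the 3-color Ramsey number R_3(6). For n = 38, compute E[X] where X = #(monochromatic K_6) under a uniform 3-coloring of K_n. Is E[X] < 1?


E[X] = C(38, 6) · 3^{1 − 15} = 2760681 · 3^{−14} = 2760681/4782969.
As a reduced fraction: E[X] = 920227/1594323 ≈ 0.57719.
Is E[X] < 1? YES.
Since E[X] < 1, there exists a 3-coloring of K_{38} with no monochromatic K_6; hence R_3(6) > 38.

E[X] = 920227/1594323 ≈ 0.57719; E[X] < 1, so R_3(6) > 38.


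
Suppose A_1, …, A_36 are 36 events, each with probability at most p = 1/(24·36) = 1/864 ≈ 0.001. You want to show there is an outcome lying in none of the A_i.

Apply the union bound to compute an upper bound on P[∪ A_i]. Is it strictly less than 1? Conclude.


Union bound: P[∪_{i=1}^{36} A_i] ≤ Σ_i P[A_i] ≤ 36·p = 36·(1/864) = 1/24.
Numerically: 1/24 ≈ 0.042.
Is 1/24 < 1? YES.
Since P[∪ A_i] ≤ 1/24 < 1, the complement has P[∩ A_i^c] ≥ 1 − 1/24 = 23/24 > 0, so some outcome avoids every A_i.

36·p = 1/24 ≈ 0.042; existence CERTIFIED by the union bound.


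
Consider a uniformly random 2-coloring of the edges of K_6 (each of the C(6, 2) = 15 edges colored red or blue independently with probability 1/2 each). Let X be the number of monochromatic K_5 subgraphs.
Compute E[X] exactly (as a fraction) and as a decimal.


Let X = Σ_S X_S over the C(6, 5) = 6 subsets S of size 5, where X_S = 1 if the K_5 on S is monochromatic.
For a fixed S, the K_5 on S has C(5, 2) = 10 edges. P[all 10 edges red] = (1/2)^10, and likewise for blue, so P[monochromatic] = 2·(1/2)^10 = 2^{1 − 10} = 1/512.
Summing: E[X] = C(6, 5) · 2^{1 − 10} = 6 · 1/512 = 3/256.
Numerically: E[X] ≈ 0.01172.

E[X] = C(6,5)·2^(1−C(5,2)) = 3/256 ≈ 0.01172.


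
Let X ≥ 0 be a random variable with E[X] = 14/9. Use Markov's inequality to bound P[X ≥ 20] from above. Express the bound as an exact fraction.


μ = E[X] = 14/9, a = 20.
Markov: P[X ≥ 20] ≤ μ/a = (14/9)/20 = 7/90.
Numerically: ≈ 0.07778.
(Since a = 20 > μ = 1.55556, the bound 7/90 is < 1 and informative.)

P[X ≥ 20] ≤ 7/90 ≈ 0.07778.


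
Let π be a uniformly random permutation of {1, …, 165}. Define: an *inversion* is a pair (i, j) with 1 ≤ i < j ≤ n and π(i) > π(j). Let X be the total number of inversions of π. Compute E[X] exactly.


Write X = Σ X_I over the C(165, 2) = 13530 pairs i < j, with X_I the indicator of one inversion.
There are 13530 indicators.
For each fixed pair i < j, the values π(i) and π(j) are two distinct elements of {1, …, 165} in uniformly random order; by symmetry P[π(i) > π(j)] = 1/2.
By linearity: E[X] = 13530 · (1/2) = C(165, 2) · (1/2) = 13530/2 = 6765 ≈ 6765.0000.

E[X] = 6765 = 6765.0000.


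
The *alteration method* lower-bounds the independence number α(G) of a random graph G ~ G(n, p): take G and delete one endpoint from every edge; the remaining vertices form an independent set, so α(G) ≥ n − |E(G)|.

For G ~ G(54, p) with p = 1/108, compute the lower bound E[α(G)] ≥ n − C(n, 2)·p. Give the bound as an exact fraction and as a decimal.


E[|E(G)|] = C(54, 2)·p = 1431 · (1/108) = 53/4.
E[α(G)] ≥ n − E[|E(G)|] = 54 − 53/4 = 163/4.
Numerically: ≈ 40.750.
(This is only a lower bound; the true E[α(G)] may be larger.)

E[α(G)] ≥ 163/4 ≈ 40.750.


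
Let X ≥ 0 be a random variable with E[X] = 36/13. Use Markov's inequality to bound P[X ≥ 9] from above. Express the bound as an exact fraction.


μ = E[X] = 36/13, a = 9.
Markov: P[X ≥ 9] ≤ μ/a = (36/13)/9 = 4/13.
Numerically: ≈ 0.30769.
(Since a = 9 > μ = 2.76923, the bound 4/13 is < 1 and informative.)

P[X ≥ 9] ≤ 4/13 ≈ 0.30769.


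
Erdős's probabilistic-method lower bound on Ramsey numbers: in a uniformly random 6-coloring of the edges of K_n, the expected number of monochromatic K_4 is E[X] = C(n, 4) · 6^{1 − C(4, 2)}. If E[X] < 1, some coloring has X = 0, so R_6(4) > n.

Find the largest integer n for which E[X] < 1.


We need C(n, 4) · 6^{1 − 6} < 1, i.e. C(n, 4) < 6^{6 − 1} = 7776.
Check values of n near the boundary:
  n = 21: C(21, 4) = 5985; 5985 < 7776? YES
  n = 22: C(22, 4) = 7315; 7315 < 7776? YES
  n = 23: C(23, 4) = 8855; 8855 < 7776? NO
  n = 24: C(24, 4) = 10626; 10626 < 7776? NO
The largest n with C(n, 4) < 7776 is n = 22 (where E[X] = 7315/7776 ≈ 0.9407150). Hence R_6(4) > 22, i.e. R_6(4) ≥ 23.

Largest n = 22; hence R_6(4) > 22.


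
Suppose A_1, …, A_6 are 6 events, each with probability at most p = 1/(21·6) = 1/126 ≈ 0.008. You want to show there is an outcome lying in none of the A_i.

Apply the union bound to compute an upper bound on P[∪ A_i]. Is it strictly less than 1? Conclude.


Union bound: P[∪_{i=1}^{6} A_i] ≤ Σ_i P[A_i] ≤ 6·p = 6·(1/126) = 1/21.
Numerically: 1/21 ≈ 0.048.
Is 1/21 < 1? YES.
Since P[∪ A_i] ≤ 1/21 < 1, the complement has P[∩ A_i^c] ≥ 1 − 1/21 = 20/21 > 0, so some outcome avoids every A_i.

6·p = 1/21 ≈ 0.048; existence CERTIFIED by the union bound.


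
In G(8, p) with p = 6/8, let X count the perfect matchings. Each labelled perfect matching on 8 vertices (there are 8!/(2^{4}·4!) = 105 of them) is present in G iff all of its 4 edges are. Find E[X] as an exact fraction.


K_8 has 8!/(2^{4}·4!) = 105 labelled perfect matchings.
For each such perfect matching H, let X_H = 1 if all 4 edges of H are present in G. Then P[X_H = 1] = p^{4} = (3/4)^{4} = 81/256.
Summing the indicators: E[X] = Σ_H E[X_H] = 105 · p^{4} = 105 · 81/256 = 8505/256.
Numerically: E[X] ≈ 33.2.

E[X] = 105 · (3/4)^{4} = 8505/256 ≈ 33.2.


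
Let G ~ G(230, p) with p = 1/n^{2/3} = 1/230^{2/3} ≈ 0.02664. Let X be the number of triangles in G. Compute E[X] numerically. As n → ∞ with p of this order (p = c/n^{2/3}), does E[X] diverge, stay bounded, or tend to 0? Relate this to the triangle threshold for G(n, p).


Number of potential triangles: C(230, 3) = 2001460.
Each occurs with probability p³ ≈ (0.02664)³ ≈ 1.890359e-05.
By linearity: E[X] = C(230, 3)·p³ ≈ 2001460 · 1.890359e-05 ≈ 37.8348.
Since α = 2/3 < 1, p = c/n^{2/3} ≫ 1/n is above the triangle threshold p ~ 1/n. Asymptotically E[X] ~ (c³/6)·n^{3(1−α)} = (1³/6)·n^{1} → ∞; triangles are abundant w.h.p.

E[X] ≈ 37.8348; in regime p = Θ(1/n^{2/3}) E[X] diverges (above the triangle threshold p ~ 1/n).


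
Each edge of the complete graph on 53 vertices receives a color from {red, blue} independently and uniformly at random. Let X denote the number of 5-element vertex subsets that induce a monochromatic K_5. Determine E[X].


Let X = Σ_S X_S over the C(53, 5) = 2869685 subsets S of size 5, where X_S = 1 if the K_5 on S is monochromatic.
For a fixed S, the K_5 on S has C(5, 2) = 10 edges. P[all 10 edges red] = (1/2)^10, and likewise for blue, so P[monochromatic] = 2·(1/2)^10 = 2^{1 − 10} = 1/512.
By linearity: E[X] = C(53, 5) · 2^{1 − 10} = 2869685 · 1/512 = 2869685/512.
Numerically: E[X] ≈ 5604.8535.

E[X] = C(53,5)·2^(1−C(5,2)) = 2869685/512 ≈ 5604.8535.


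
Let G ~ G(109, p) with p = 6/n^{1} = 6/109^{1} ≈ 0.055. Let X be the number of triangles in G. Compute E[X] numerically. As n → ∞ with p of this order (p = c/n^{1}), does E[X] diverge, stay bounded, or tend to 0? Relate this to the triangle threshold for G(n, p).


Number of potential triangles: C(109, 3) = 209934.
Each occurs with probability p³ ≈ (0.055)³ ≈ 1.66792e-04.
By linearity: E[X] = C(109, 3)·p³ ≈ 209934 · 1.66792e-04 ≈ 35.015.
Here α = 1, so p = 6/n is exactly at the triangle threshold p ~ 1/n. Asymptotically E[X] → c³/6 = 6³/6 = 36 ≈ 36.000, a bounded constant. In this regime the triangle count is asymptotically Poisson(c³/6).

E[X] ≈ 35.015; in regime p = Θ(1/n^{1}) E[X] stays bounded (at the triangle threshold p ~ 1/n).


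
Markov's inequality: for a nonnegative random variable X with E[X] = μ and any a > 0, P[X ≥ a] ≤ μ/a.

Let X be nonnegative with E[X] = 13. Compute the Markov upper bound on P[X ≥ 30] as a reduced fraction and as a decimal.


μ = E[X] = 13, a = 30.
Markov: P[X ≥ 30] ≤ μ/a = (13)/30 = 13/30.
Numerically: ≈ 0.43333.
(Since a = 30 > μ = 13.00000, the bound 13/30 is < 1 and informative.)

P[X ≥ 30] ≤ 13/30 ≈ 0.43333.
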